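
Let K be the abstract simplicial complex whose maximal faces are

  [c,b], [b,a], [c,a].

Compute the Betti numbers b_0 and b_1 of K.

b_0 = 1, b_1 = 1.

We work with the vertex ordering a < b < c. The simplices of K, each written with vertices in increasing order, are:

  0-simplices (3): a, b, c
  1-simplices (3): ab, ac, bc

Hence C_0 ≅ Z^3, C_1 ≅ Z^3.

∂_1: C_1 → C_0 sends each edge [p,q] (with p < q) to q − p. For instance
  ∂ac = c − a.
As a 3×3 matrix over Z this has rank 2, with invariant factors (1,1).

Computing H_k = (kernel of ∂_k) / (image of ∂_{k+1}):

  H_0: rank C_0 − rank ∂_1 = 3 − 2 = 1, and the invariant factors of ∂_1 are all 1, so H_0 ≅ Z.
  H_1: rank ker ∂_1 − rank ∂_2 = (3 − 2) − 0 = 1, and there is no ∂_2, so H_1 ≅ Z.

Hence the Betti numbers are b_0 = 1, b_1 = 1.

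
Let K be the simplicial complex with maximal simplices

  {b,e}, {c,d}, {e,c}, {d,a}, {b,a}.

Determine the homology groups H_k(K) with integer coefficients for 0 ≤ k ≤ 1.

Take the total order a < b < c < d < e on the vertex set. Then K (dimension 1) consists of the simplices:

  0-simplices (5): a, b, c, d, e
  1-simplices (5): ab, ad, be, cd, ce

Hence C_0 ≅ Z^5, C_1 ≅ Z^5.

The boundary map ∂_1: C_1 → C_0 maps an edge to its endpoints' difference, ∂[p,q] = q − p. For instance
  ∂be = e − b.
This gives a 5×5 integer matrix of rank 4; reducing to Smith normal form yields diagonal entries (1,1,1,1).

Now H_k = ker ∂_k / im ∂_{k+1}, so:

  H_0: rank C_0 − rank ∂_1 = 5 − 4 = 1, and the invariant factors of ∂_1 are all 1, so H_0 = Z.
  H_1: rank ker ∂_1 − rank ∂_2 = (5 − 4) − 0 = 1, and there is no ∂_2, so H_1 = Z.

(K is a triangulation of the circle S^1.)

H_0 = Z,  H_1 = Z.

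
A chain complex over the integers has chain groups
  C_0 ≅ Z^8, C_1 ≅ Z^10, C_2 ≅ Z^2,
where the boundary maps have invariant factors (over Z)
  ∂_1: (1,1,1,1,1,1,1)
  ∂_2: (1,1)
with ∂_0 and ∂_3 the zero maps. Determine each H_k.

H_0 = Z,  H_1 = Z,  H_2 = 0.

H_0: b_0 = 8 − 0 − 7 = 1; torsion from ∂_1 factors > 1: none. So H_0 = Z.
H_1: b_1 = 10 − 7 − 2 = 1; torsion from ∂_2 factors > 1: none. So H_1 = Z.
H_2: b_2 = 2 − 2 − 0 = 0; torsion from ∂_3 factors > 1: none. So H_2 = 0.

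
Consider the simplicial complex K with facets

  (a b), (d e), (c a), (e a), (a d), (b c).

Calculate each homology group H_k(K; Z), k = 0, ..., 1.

Order the vertices as a < b < c < d < e. Listing each simplex with vertices in this order, K has dimension 1 with simplices:

  0-simplices (5): a, b, c, d, e
  1-simplices (6): ab, ac, ad, ae, bc, de

Hence C_0 ≅ Z^5, C_1 ≅ Z^6.

The boundary map ∂_1: C_1 → C_0 sends each edge [p,q] (with p < q) to q − p.
The 5×6 boundary matrix has rank 4 and Smith normal form diag(1,1,1,1).

Now H_k = ker ∂_k / im ∂_{k+1}, so:

  H_0: rank C_0 − rank ∂_1 = 5 − 4 = 1, and the invariant factors of ∂_1 are all 1, so H_0 ≅ Z.
  H_1: rank ker ∂_1 − rank ∂_2 = (6 − 4) − 0 = 2, and there is no ∂_2, so H_1 ≅ Z^2.

H_0 = Z,  H_1 = Z^2.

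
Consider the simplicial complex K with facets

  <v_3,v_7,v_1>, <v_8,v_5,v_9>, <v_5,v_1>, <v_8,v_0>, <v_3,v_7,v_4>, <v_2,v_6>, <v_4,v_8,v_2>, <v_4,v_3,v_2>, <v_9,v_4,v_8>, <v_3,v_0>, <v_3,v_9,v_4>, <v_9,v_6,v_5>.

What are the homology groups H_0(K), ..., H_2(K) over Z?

We work with the vertex ordering v_0 < v_1 < v_2 < v_3 < v_4 < v_5 < v_6 < v_7 < v_8 < v_9. The simplices of K, each written with vertices in increasing order, are:

  0-simplices (10): [v_0], [v_1], [v_2], [v_3], [v_4], [v_5], [v_6], [v_7], [v_8], [v_9]
  1-simplices (20): (20 of them)
  2-simplices (8): [v_1,v_3,v_7], [v_2,v_3,v_4], [v_2,v_4,v_8], [v_3,v_4,v_7], [v_3,v_4,v_9], [v_4,v_8,v_9], [v_5,v_6,v_9], [v_5,v_8,v_9]

giving chain groups C_0 ≅ Z^10, C_1 ≅ Z^20, C_2 ≅ Z^8.

The boundary map ∂_1: C_1 → C_0 is given by ∂[p,q] = [q] − [p]. For instance
  ∂[v_2,v_4] = [v_4] − [v_2].
The resulting 10×20 matrix has rank 9, and its Smith normal form has invariant factors (1,1,1,1,1,1,1,1,1).

The boundary map ∂_2: C_2 → C_1 sends each 2-simplex [p,q,r] to [q,r] − [p,r] + [p,q]. For instance
  ∂[v_4,v_8,v_9] = [v_8,v_9] − [v_4,v_9] + [v_4,v_8],
  ∂[v_5,v_8,v_9] = [v_8,v_9] − [v_5,v_9] + [v_5,v_8].
The 20×8 boundary matrix has rank 8 and Smith normal form diag(1,1,1,1,1,1,1,1).

Computing H_k = (kernel of ∂_k) / (image of ∂_{k+1}):

  H_0: rank C_0 − rank ∂_1 = 10 − 9 = 1, and the invariant factors of ∂_1 are all 1, so H_0 = Z.
  H_1: rank ker ∂_1 − rank ∂_2 = (20 − 9) − 8 = 3, and the invariant factors of ∂_2 are all 1, so H_1 = Z^3.
  H_2: rank ker ∂_2 − rank ∂_3 = (8 − 8) − 0 = 0, and there is no ∂_3, so H_2 = 0.

As a check, the Euler characteristic is 10 − 20 + 8 = -2, which agrees with 1 − 3 + 0 = -2.

H_0 ≅ Z,  H_1 ≅ Z^3,  H_2 = 0.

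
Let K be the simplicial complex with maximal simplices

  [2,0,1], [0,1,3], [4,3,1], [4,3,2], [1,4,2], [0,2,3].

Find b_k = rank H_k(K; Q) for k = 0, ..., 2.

b_0 = 1, b_1 = 0, b_2 = 1.

We work with the vertex ordering 0 < 1 < 2 < 3 < 4. The simplices of K, each written with vertices in increasing order, are:

  0-simplices (5): [0], [1], [2], [3], [4]
  1-simplices (9): [0,1], [0,2], [0,3], [1,2], [1,3], [1,4], [2,3], [2,4], [3,4]
  2-simplices (6): [0,1,2], [0,1,3], [0,2,3], [1,2,4], [1,3,4], [2,3,4]

giving chain groups C_0 ≅ Z^5, C_1 ≅ Z^9, C_2 ≅ Z^6.

The boundary map ∂_1: C_1 → C_0 maps an edge to its endpoints' difference, ∂[p,q] = q − p. For instance
  ∂[2,3] = [3] − [2].
As a 5×9 matrix over Z this has rank 4, with invariant factors (1,1,1,1).

Boundary ∂_2: C_2 → C_1 maps a triangle to the signed sum of its edges. For instance
  ∂[0,1,2] = [1,2] − [0,2] + [0,1],
  ∂[1,2,4] = [2,4] − [1,4] + [1,2].
This gives a 9×6 integer matrix of rank 5; reducing to Smith normal form yields diagonal entries (1,1,1,1,1).

Now H_k = ker ∂_k / im ∂_{k+1}, so:

  H_0: rank C_0 − rank ∂_1 = 5 − 4 = 1, and the invariant factors of ∂_1 are all 1, so H_0 ≅ Z.
  H_1: rank ker ∂_1 − rank ∂_2 = (9 − 4) − 5 = 0, and the invariant factors of ∂_2 are all 1, so H_1 ≅ 0.
  H_2: rank ker ∂_2 − rank ∂_3 = (6 − 5) − 0 = 1, and there is no ∂_3, so H_2 ≅ Z.

(K is a triangulation of the 2-sphere S^2.)

Hence the Betti numbers are b_0 = 1, b_1 = 0, b_2 = 1.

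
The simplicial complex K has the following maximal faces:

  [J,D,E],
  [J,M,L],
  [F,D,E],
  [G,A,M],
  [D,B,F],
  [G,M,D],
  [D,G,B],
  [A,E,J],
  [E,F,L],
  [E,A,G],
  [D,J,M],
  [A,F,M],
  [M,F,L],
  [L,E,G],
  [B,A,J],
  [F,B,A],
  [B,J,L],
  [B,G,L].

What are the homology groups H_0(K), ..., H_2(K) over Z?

Fix the vertex order A < B < D < E < F < G < J < L < M and write every simplex with vertices in increasing order. Then dim K = 2 and the simplices of K are:

  0-simplices (9): A, B, D, E, F, G, J, L, M
  1-simplices (27): AB, AE, AF, AG, AJ, AM, BD, BF, BG, BJ, BL, DE, DF, DG, DJ, DM, EF, EG, EJ, EL, FL, FM, GL, GM, JL, JM, LM
  2-simplices (18): ABF, ABJ, AEG, AEJ, AFM, AGM, BDF, BDG, BGL, BJL, DEF, DEJ, DGM, DJM, EFL, EGL, FLM, JLM

giving chain groups C_0 ≅ Z^9, C_1 ≅ Z^27, C_2 ≅ Z^18.

Boundary ∂_1: C_1 → C_0 maps an edge to its endpoints' difference, ∂[p,q] = q − p.
The resulting 9×27 matrix has rank 8, and its Smith normal form has invariant factors (1,1,1,1,1,1,1,1).

∂_2: C_2 → C_1 acts by ∂[p,q,r] = [q,r] − [p,r] + [p,q]. For instance
  ∂DEJ = EJ − DJ + DE,
  ∂AGM = GM − AM + AG.
The 27×18 boundary matrix has rank 17 and Smith normal form diag(1,1,1,1,1,1,1,1,1,1,1,1,1,1,1,1,1).

Reading off H_k = ker ∂_k / im ∂_{k+1}:

  H_0: rank C_0 − rank ∂_1 = 9 − 8 = 1, and the invariant factors of ∂_1 are all 1, so H_0 = Z.
  H_1: rank ker ∂_1 − rank ∂_2 = (27 − 8) − 17 = 2, and the invariant factors of ∂_2 are all 1, so H_1 = Z^2.
  H_2: rank ker ∂_2 − rank ∂_3 = (18 − 17) − 0 = 1, and there is no ∂_3, so H_2 = Z.

As a check, the Euler characteristic is 9 − 27 + 18 = 0, which agrees with 1 − 2 + 1 = 0.

H_0 ≅ Z,  H_1 ≅ Z^2,  H_2 ≅ Z.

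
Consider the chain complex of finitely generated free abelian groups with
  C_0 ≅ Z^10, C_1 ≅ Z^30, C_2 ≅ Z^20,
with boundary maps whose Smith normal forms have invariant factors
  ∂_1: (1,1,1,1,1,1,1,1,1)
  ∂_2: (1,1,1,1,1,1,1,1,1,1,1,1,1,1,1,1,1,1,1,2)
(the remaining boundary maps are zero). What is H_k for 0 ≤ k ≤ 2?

H_0 ≅ Z,  H_1 ≅ Z ⊕ Z/2,  H_2 = 0.

H_0: b_0 = 10 − 0 − 9 = 1; torsion from ∂_1 factors > 1: none. So H_0 ≅ Z.
H_1: b_1 = 30 − 9 − 20 = 1; torsion from ∂_2 factors > 1: [2]. So H_1 ≅ Z ⊕ Z/2.
H_2: b_2 = 20 − 20 − 0 = 0; torsion from ∂_3 factors > 1: none. So H_2 ≅ 0.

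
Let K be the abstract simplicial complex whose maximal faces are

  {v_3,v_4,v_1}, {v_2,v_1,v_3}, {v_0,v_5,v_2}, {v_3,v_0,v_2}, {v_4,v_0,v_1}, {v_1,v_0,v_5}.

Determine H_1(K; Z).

Order the vertices as v_0 < v_1 < v_2 < v_3 < v_4 < v_5. Listing each simplex with vertices in this order, K has dimension 2 with simplices:

  0-simplices (6): [v_0], [v_1], [v_2], [v_3], [v_4], [v_5]
  1-simplices (12): [v_0,v_1], [v_0,v_2], [v_0,v_3], [v_0,v_4], [v_0,v_5], [v_1,v_2], [v_1,v_3], [v_1,v_4], [v_1,v_5], [v_2,v_3], [v_2,v_5], [v_3,v_4]
  2-simplices (6): [v_0,v_1,v_4], [v_0,v_1,v_5], [v_0,v_2,v_3], [v_0,v_2,v_5], [v_1,v_2,v_3], [v_1,v_3,v_4]

giving chain groups C_0 ≅ Z^6, C_1 ≅ Z^12, C_2 ≅ Z^6.

The boundary map ∂_1: C_1 → C_0 is given by ∂[p,q] = [q] − [p]. For instance
  ∂[v_0,v_5] = [v_5] − [v_0].
As a 6×12 matrix over Z this has rank 5, with invariant factors (1,1,1,1,1).

∂_2: C_2 → C_1 maps a triangle to the signed sum of its edges. For instance
  ∂[v_0,v_1,v_4] = [v_1,v_4] − [v_0,v_4] + [v_0,v_1],
  ∂[v_0,v_1,v_5] = [v_1,v_5] − [v_0,v_5] + [v_0,v_1].
As a 12×6 matrix over Z this has rank 6, with invariant factors (1,1,1,1,1,1).

From H_k ≅ ker(∂_k) / im(∂_{k+1}) we obtain:

  H_1: rank ker ∂_1 − rank ∂_2 = (12 − 5) − 6 = 1, and the invariant factors of ∂_2 are all 1, so H_1 = Z.

(K is a triangulation of the cylinder S^1 x I.)

H_1 ≅ Z.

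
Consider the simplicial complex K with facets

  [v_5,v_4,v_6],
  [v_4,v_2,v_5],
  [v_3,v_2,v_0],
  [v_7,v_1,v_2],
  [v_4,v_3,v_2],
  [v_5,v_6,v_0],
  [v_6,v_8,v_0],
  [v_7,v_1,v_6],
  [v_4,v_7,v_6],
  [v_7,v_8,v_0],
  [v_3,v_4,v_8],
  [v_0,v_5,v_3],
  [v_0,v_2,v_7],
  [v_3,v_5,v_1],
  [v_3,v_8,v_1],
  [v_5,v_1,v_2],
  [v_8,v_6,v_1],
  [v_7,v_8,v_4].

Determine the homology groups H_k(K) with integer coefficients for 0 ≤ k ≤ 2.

Order the vertices as v_0 < v_1 < v_2 < v_3 < v_4 < v_5 < v_6 < v_7 < v_8. Listing each simplex with vertices in this order, K has dimension 2 with simplices:

  0-simplices (9): [v_0], [v_1], [v_2], [v_3], [v_4], [v_5], [v_6], [v_7], [v_8]
  1-simplices (27): (27 of them)
  2-simplices (18): (18 of them)

Hence C_0 ≅ Z^9, C_1 ≅ Z^27, C_2 ≅ Z^18.

The boundary map ∂_1: C_1 → C_0 maps an edge to its endpoints' difference, ∂[p,q] = q − p. For instance
  ∂[v_2,v_5] = [v_5] − [v_2].
As a 9×27 matrix over Z this has rank 8, with invariant factors (1,1,1,1,1,1,1,1).

Boundary ∂_2: C_2 → C_1 sends each 2-simplex [p,q,r] to [q,r] − [p,r] + [p,q]. For instance
  ∂[v_4,v_7,v_8] = [v_7,v_8] − [v_4,v_8] + [v_4,v_7],
  ∂[v_2,v_4,v_5] = [v_4,v_5] − [v_2,v_5] + [v_2,v_4].
The 27×18 boundary matrix has rank 18 and Smith normal form diag(1,1,1,1,1,1,1,1,1,1,1,1,1,1,1,1,1,2).

Now H_k = ker ∂_k / im ∂_{k+1}, so:

  H_0: rank C_0 − rank ∂_1 = 9 − 8 = 1, and the invariant factors of ∂_1 are all 1, so H_0 = Z.
  H_1: rank ker ∂_1 − rank ∂_2 = (27 − 8) − 18 = 1, and ∂_2 has invariant factor 2 > 1, so H_1 = Z ⊕ Z/2Z.
  H_2: rank ker ∂_2 − rank ∂_3 = (18 − 18) − 0 = 0, and there is no ∂_3, so H_2 = 0.

(K is a triangulation of the Klein bottle.)

H_0 ≅ Z,  H_1 ≅ Z ⊕ Z/2Z,  H_2 = 0.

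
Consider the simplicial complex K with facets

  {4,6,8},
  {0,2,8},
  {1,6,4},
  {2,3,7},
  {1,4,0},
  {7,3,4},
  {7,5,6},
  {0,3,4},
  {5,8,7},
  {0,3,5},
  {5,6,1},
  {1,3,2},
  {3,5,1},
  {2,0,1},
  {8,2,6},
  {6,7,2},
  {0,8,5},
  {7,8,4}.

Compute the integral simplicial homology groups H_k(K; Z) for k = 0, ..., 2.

We work with the vertex ordering 0 < 1 < 2 < 3 < 4 < 5 < 6 < 7 < 8. The simplices of K, each written with vertices in increasing order, are:

  0-simplices (9): [0], [1], [2], [3], [4], [5], [6], [7], [8]
  1-simplices (27): (27 of them)
  2-simplices (18): [0,1,2], [0,1,4], [0,2,8], [0,3,4], [0,3,5], [0,5,8], [1,2,3], [1,3,5], [1,4,6], [1,5,6], [2,3,7], [2,6,7], [2,6,8], [3,4,7], [4,6,8], [4,7,8], [5,6,7], [5,7,8]

Hence C_0 ≅ Z^9, C_1 ≅ Z^27, C_2 ≅ Z^18.

The boundary map ∂_1: C_1 → C_0 is given by ∂[p,q] = [q] − [p]. For instance
  ∂[1,6] = [6] − [1].
The resulting 9×27 matrix has rank 8, and its Smith normal form has invariant factors (1,1,1,1,1,1,1,1).

The boundary map ∂_2: C_2 → C_1 sends each 2-simplex [p,q,r] to [q,r] − [p,r] + [p,q]. For instance
  ∂[0,2,8] = [2,8] − [0,8] + [0,2],
  ∂[2,6,7] = [6,7] − [2,7] + [2,6].
This gives a 27×18 integer matrix of rank 18; reducing to Smith normal form yields diagonal entries (1,1,1,1,1,1,1,1,1,1,1,1,1,1,1,1,1,2).

Reading off H_k = ker ∂_k / im ∂_{k+1}:

  H_0: rank C_0 − rank ∂_1 = 9 − 8 = 1, and the invariant factors of ∂_1 are all 1, so H_0 ≅ Z.
  H_1: rank ker ∂_1 − rank ∂_2 = (27 − 8) − 18 = 1, and ∂_2 has invariant factor 2 > 1, so H_1 ≅ Z ⊕ Z/2Z.
  H_2: rank ker ∂_2 − rank ∂_3 = (18 − 18) − 0 = 0, and there is no ∂_3, so H_2 ≅ 0.

As a check, the Euler characteristic is 9 − 27 + 18 = 0, which agrees with 1 − 1 + 0 = 0.
(K is a triangulation of the Klein bottle.)

H_0 = Z,  H_1 = Z ⊕ Z/2Z,  H_2 = 0.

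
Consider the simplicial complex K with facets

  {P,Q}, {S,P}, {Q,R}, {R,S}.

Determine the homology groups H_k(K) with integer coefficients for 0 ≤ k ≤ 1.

H_0 = Z,  H_1 = Z.

K has 4 vertices, 4 edges.
rank ∂_0 = 0, rank ∂_1 = 3 ⇒ b_0 = 4 − 0 − 3 = 1; all invariant factors of ∂_1 are 1 so no torsion. So H_0 ≅ Z.
rank ∂_1 = 3, rank ∂_2 = 0 ⇒ b_1 = 4 − 3 − 0 = 1. So H_1 ≅ Z.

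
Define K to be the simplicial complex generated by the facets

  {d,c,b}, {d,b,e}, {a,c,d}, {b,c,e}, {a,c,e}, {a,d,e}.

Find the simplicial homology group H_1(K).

H_1 ≅ 0.

We work with the vertex ordering a < b < c < d < e. The simplices of K, each written with vertices in increasing order, are:

  0-simplices (5): a, b, c, d, e
  1-simplices (9): ac, ad, ae, bc, bd, be, cd, ce, de
  2-simplices (6): acd, ace, ade, bcd, bce, bde

so the chain groups are C_0 ≅ Z^5, C_1 ≅ Z^9, C_2 ≅ Z^6.

Boundary ∂_1: C_1 → C_0 sends each edge [p,q] (with p < q) to q − p. For instance
  ∂ad = d − a.
The 5×9 boundary matrix has rank 4 and Smith normal form diag(1,1,1,1).

The boundary map ∂_2: C_2 → C_1 acts by ∂[p,q,r] = [q,r] − [p,r] + [p,q]. For instance
  ∂bde = de − be + bd,
  ∂bce = ce − be + bc.
As a 9×6 matrix over Z this has rank 5, with invariant factors (1,1,1,1,1).

Computing H_k = (kernel of ∂_k) / (image of ∂_{k+1}):

  H_1: rank ker ∂_1 − rank ∂_2 = (9 − 4) − 5 = 0, and the invariant factors of ∂_2 are all 1, so H_1 ≅ 0.

(K is a triangulation of the 2-sphere S^2.)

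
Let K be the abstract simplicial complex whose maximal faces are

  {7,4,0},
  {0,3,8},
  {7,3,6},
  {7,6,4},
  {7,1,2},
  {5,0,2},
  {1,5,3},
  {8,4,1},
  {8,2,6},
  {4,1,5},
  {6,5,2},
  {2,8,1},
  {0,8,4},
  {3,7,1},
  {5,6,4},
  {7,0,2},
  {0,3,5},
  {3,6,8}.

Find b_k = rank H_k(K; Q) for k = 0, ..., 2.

Take the total order 0 < 1 < 2 < 3 < 4 < 5 < 6 < 7 < 8 on the vertex set. Then K (dimension 2) consists of the simplices:

  0-simplices (9): [0], [1], [2], [3], [4], [5], [6], [7], [8]
  1-simplices (27): (27 of them)
  2-simplices (18): [0,2,5], [0,2,7], [0,3,5], [0,3,8], [0,4,7], [0,4,8], [1,2,7], [1,2,8], [1,3,5], [1,3,7], [1,4,5], [1,4,8], [2,5,6], [2,6,8], [3,6,7], [3,6,8], [4,5,6], [4,6,7]

so the chain groups are C_0 ≅ Z^9, C_1 ≅ Z^27, C_2 ≅ Z^18.

∂_1: C_1 → C_0 maps an edge to its endpoints' difference, ∂[p,q] = q − p. For instance
  ∂[3,8] = [8] − [3].
As a 9×27 matrix over Z this has rank 8, with invariant factors (1,1,1,1,1,1,1,1).

The boundary map ∂_2: C_2 → C_1 sends each 2-simplex [p,q,r] to [q,r] − [p,r] + [p,q]. For instance
  ∂[0,3,5] = [3,5] − [0,5] + [0,3],
  ∂[1,2,8] = [2,8] − [1,8] + [1,2].
The resulting 27×18 matrix has rank 17, and its Smith normal form has invariant factors (1,1,1,1,1,1,1,1,1,1,1,1,1,1,1,1,1).

Now H_k = ker ∂_k / im ∂_{k+1}, so:

  H_0: rank C_0 − rank ∂_1 = 9 − 8 = 1, and the invariant factors of ∂_1 are all 1, so H_0 ≅ Z.
  H_1: rank ker ∂_1 − rank ∂_2 = (27 − 8) − 17 = 2, and the invariant factors of ∂_2 are all 1, so H_1 ≅ Z^2.
  H_2: rank ker ∂_2 − rank ∂_3 = (18 − 17) − 0 = 1, and there is no ∂_3, so H_2 ≅ Z.

As a check, the Euler characteristic is 9 − 27 + 18 = 0, which agrees with 1 − 2 + 1 = 0.

Hence the Betti numbers are b_0 = 1, b_1 = 2, b_2 = 1.

b_0 = 1, b_1 = 2, b_2 = 1.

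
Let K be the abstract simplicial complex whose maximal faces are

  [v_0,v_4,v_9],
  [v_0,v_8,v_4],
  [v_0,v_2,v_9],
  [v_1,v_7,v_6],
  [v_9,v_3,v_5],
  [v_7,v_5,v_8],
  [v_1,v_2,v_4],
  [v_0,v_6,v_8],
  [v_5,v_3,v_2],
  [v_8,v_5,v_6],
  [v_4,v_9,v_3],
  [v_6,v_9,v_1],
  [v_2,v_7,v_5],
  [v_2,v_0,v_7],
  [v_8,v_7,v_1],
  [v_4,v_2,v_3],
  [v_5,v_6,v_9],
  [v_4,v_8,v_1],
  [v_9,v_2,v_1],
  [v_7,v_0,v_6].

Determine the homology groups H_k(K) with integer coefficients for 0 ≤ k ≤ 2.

K has 10 vertices, 30 edges, 20 triangles.
rank ∂_0 = 0, rank ∂_1 = 9 ⇒ b_0 = 10 − 0 − 9 = 1; all invariant factors of ∂_1 are 1 so no torsion. So H_0 = Z.
rank ∂_1 = 9, rank ∂_2 = 20 ⇒ b_1 = 30 − 9 − 20 = 1; ∂_2 has invariant factor(s) [2] giving torsion. So H_1 = Z × Z/2.
rank ∂_2 = 20, rank ∂_3 = 0 ⇒ b_2 = 20 − 20 − 0 = 0. So H_2 = 0.

H_0 = Z,  H_1 = Z × Z/2,  H_2 = 0.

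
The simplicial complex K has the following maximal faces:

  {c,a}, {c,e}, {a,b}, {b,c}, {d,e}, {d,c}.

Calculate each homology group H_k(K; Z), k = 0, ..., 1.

H_0 ≅ Z,  H_1 ≅ Z^2.

Fix the vertex order a < b < c < d < e and write every simplex with vertices in increasing order. Then dim K = 1 and the simplices of K are:

  0-simplices (5): a, b, c, d, e
  1-simplices (6): ab, ac, bc, cd, ce, de

giving chain groups C_0 ≅ Z^5, C_1 ≅ Z^6.

∂_1: C_1 → C_0 is given by ∂[p,q] = [q] − [p].
The resulting 5×6 matrix has rank 4, and its Smith normal form has invariant factors (1,1,1,1).

From H_k ≅ ker(∂_k) / im(∂_{k+1}) we obtain:

  H_0: rank C_0 − rank ∂_1 = 5 − 4 = 1, and the invariant factors of ∂_1 are all 1, so H_0 = Z.
  H_1: rank ker ∂_1 − rank ∂_2 = (6 − 4) − 0 = 2, and there is no ∂_2, so H_1 = Z^2.

(K is a triangulation of a wedge of 2 circles.)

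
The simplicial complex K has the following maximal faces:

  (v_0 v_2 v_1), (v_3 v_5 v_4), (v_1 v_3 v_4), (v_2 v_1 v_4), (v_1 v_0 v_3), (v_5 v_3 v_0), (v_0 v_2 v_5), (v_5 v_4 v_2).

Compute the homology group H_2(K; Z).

Fix the vertex order v_0 < v_1 < v_2 < v_3 < v_4 < v_5 and write every simplex with vertices in increasing order. Then dim K = 2 and the simplices of K are:

  0-simplices (6): [v_0], [v_1], [v_2], [v_3], [v_4], [v_5]
  1-simplices (12): [v_0,v_1], [v_0,v_2], [v_0,v_3], [v_0,v_5], [v_1,v_2], [v_1,v_3], [v_1,v_4], [v_2,v_4], [v_2,v_5], [v_3,v_4], [v_3,v_5], [v_4,v_5]
  2-simplices (8): [v_0,v_1,v_2], [v_0,v_1,v_3], [v_0,v_2,v_5], [v_0,v_3,v_5], [v_1,v_2,v_4], [v_1,v_3,v_4], [v_2,v_4,v_5], [v_3,v_4,v_5]

giving chain groups C_0 ≅ Z^6, C_1 ≅ Z^12, C_2 ≅ Z^8.

Boundary ∂_1: C_1 → C_0 maps an edge to its endpoints' difference, ∂[p,q] = q − p.
As a 6×12 matrix over Z this has rank 5, with invariant factors (1,1,1,1,1).

Boundary ∂_2: C_2 → C_1 acts by ∂[p,q,r] = [q,r] − [p,r] + [p,q]. For instance
  ∂[v_1,v_2,v_4] = [v_2,v_4] − [v_1,v_4] + [v_1,v_2],
  ∂[v_3,v_4,v_5] = [v_4,v_5] − [v_3,v_5] + [v_3,v_4].
The resulting 12×8 matrix has rank 7, and its Smith normal form has invariant factors (1,1,1,1,1,1,1).

From H_k ≅ ker(∂_k) / im(∂_{k+1}) we obtain:

  H_2: rank ker ∂_2 − rank ∂_3 = (8 − 7) − 0 = 1, and there is no ∂_3, so H_2 = Z.

(K is a triangulation of the 2-sphere S^2.)

H_2 ≅ Z.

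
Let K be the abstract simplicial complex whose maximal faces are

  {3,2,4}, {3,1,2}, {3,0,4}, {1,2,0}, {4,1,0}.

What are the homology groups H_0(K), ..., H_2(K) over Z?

Order the vertices as 0 < 1 < 2 < 3 < 4. Listing each simplex with vertices in this order, K has dimension 2 with simplices:

  0-simplices (5): [0], [1], [2], [3], [4]
  1-simplices (10): [0,1], [0,2], [0,3], [0,4], [1,2], [1,3], [1,4], [2,3], [2,4], [3,4]
  2-simplices (5): [0,1,2], [0,1,4], [0,3,4], [1,2,3], [2,3,4]

so the chain groups are C_0 ≅ Z^5, C_1 ≅ Z^10, C_2 ≅ Z^5.

Boundary ∂_1: C_1 → C_0 is given by ∂[p,q] = [q] − [p].
The 5×10 boundary matrix has rank 4 and Smith normal form diag(1,1,1,1).

Boundary ∂_2: C_2 → C_1 maps a triangle to the signed sum of its edges. For instance
  ∂[2,3,4] = [3,4] − [2,4] + [2,3],
  ∂[0,3,4] = [3,4] − [0,4] + [0,3].
This gives a 10×5 integer matrix of rank 5; reducing to Smith normal form yields diagonal entries (1,1,1,1,1).

Reading off H_k = ker ∂_k / im ∂_{k+1}:

  H_0: rank C_0 − rank ∂_1 = 5 − 4 = 1, and the invariant factors of ∂_1 are all 1, so H_0 ≅ Z.
  H_1: rank ker ∂_1 − rank ∂_2 = (10 − 4) − 5 = 1, and the invariant factors of ∂_2 are all 1, so H_1 ≅ Z.
  H_2: rank ker ∂_2 − rank ∂_3 = (5 − 5) − 0 = 0, and there is no ∂_3, so H_2 ≅ 0.

As a check, the Euler characteristic is 5 − 10 + 5 = 0, which agrees with 1 − 1 + 0 = 0.

H_0 ≅ Z,  H_1 ≅ Z,  H_2 = 0.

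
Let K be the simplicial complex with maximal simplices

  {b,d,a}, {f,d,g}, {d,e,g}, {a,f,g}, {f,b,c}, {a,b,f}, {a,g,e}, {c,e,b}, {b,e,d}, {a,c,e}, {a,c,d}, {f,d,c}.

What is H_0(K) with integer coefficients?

H_0 = Z.

Order the vertices as a < b < c < d < e < f < g. Listing each simplex with vertices in this order, K has dimension 2 with simplices:

  0-simplices (7): a, b, c, d, e, f, g
  1-simplices (18): ab, ac, ad, ae, af, ag, bc, bd, be, bf, cd, ce, cf, de, df, dg, eg, fg
  2-simplices (12): abd, abf, acd, ace, aeg, afg, bce, bcf, bde, cdf, deg, dfg

giving chain groups C_0 ≅ Z^7, C_1 ≅ Z^18, C_2 ≅ Z^12.

Boundary ∂_1: C_1 → C_0 sends each edge [p,q] (with p < q) to q − p. For instance
  ∂fg = g − f.
This gives a 7×18 integer matrix of rank 6; reducing to Smith normal form yields diagonal entries (1,1,1,1,1,1).

Boundary ∂_2: C_2 → C_1 sends each 2-simplex [p,q,r] to [q,r] − [p,r] + [p,q]. For instance
  ∂deg = eg − dg + de,
  ∂ace = ce − ae + ac.
The 18×12 boundary matrix has rank 12 and Smith normal form diag(1,1,1,1,1,1,1,1,1,1,1,2).

Now H_k = ker ∂_k / im ∂_{k+1}, so:

  H_0: rank C_0 − rank ∂_1 = 7 − 6 = 1, and the invariant factors of ∂_1 are all 1, so H_0 ≅ Z.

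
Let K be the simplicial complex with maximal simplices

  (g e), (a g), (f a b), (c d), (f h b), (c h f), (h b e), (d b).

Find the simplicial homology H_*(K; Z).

Take the total order a < b < c < d < e < f < g < h on the vertex set. Then K (dimension 2) consists of the simplices:

  0-simplices (8): a, b, c, d, e, f, g, h
  1-simplices (13): ab, af, ag, bd, be, bf, bh, cd, cf, ch, eg, eh, fh
  2-simplices (4): abf, beh, bfh, cfh

so the chain groups are C_0 ≅ Z^8, C_1 ≅ Z^13, C_2 ≅ Z^4.

Boundary ∂_1: C_1 → C_0 sends each edge [p,q] (with p < q) to q − p. For instance
  ∂af = f − a.
This gives a 8×13 integer matrix of rank 7; reducing to Smith normal form yields diagonal entries (1,1,1,1,1,1,1).

∂_2: C_2 → C_1 sends each 2-simplex [p,q,r] to [q,r] − [p,r] + [p,q]. For instance
  ∂beh = eh − bh + be,
  ∂cfh = fh − ch + cf.
The resulting 13×4 matrix has rank 4, and its Smith normal form has invariant factors (1,1,1,1).

From H_k ≅ ker(∂_k) / im(∂_{k+1}) we obtain:

  H_0: rank C_0 − rank ∂_1 = 8 − 7 = 1, and the invariant factors of ∂_1 are all 1, so H_0 = Z.
  H_1: rank ker ∂_1 − rank ∂_2 = (13 − 7) − 4 = 2, and the invariant factors of ∂_2 are all 1, so H_1 = Z^2.
  H_2: rank ker ∂_2 − rank ∂_3 = (4 − 4) − 0 = 0, and there is no ∂_3, so H_2 = 0.

As a check, the Euler characteristic is 8 − 13 + 4 = -1, which agrees with 1 − 2 + 0 = -1.

H_0 ≅ Z,  H_1 ≅ Z^2,  H_2 = 0.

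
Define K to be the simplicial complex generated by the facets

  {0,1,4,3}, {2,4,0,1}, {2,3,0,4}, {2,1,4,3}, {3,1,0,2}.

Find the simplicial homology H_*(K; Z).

H_0 ≅ Z,  H_1 = 0,  H_2 = 0,  H_3 ≅ Z.

Take the total order 0 < 1 < 2 < 3 < 4 on the vertex set. Then K (dimension 3) consists of the simplices:

  0-simplices (5): [0], [1], [2], [3], [4]
  1-simplices (10): [0,1], [0,2], [0,3], [0,4], [1,2], [1,3], [1,4], [2,3], [2,4], [3,4]
  2-simplices (10): [0,1,2], [0,1,3], [0,1,4], [0,2,3], [0,2,4], [0,3,4], [1,2,3], [1,2,4], [1,3,4], [2,3,4]
  3-simplices (5): [0,1,2,3], [0,1,2,4], [0,1,3,4], [0,2,3,4], [1,2,3,4]

Hence C_0 ≅ Z^5, C_1 ≅ Z^10, C_2 ≅ Z^10, C_3 ≅ Z^5.

∂_1: C_1 → C_0 maps an edge to its endpoints' difference, ∂[p,q] = q − p.
This gives a 5×10 integer matrix of rank 4; reducing to Smith normal form yields diagonal entries (1,1,1,1).

∂_2: C_2 → C_1 sends each 2-simplex [p,q,r] to [q,r] − [p,r] + [p,q]. For instance
  ∂[0,3,4] = [3,4] − [0,4] + [0,3],
  ∂[1,2,4] = [2,4] − [1,4] + [1,2].
The resulting 10×10 matrix has rank 6, and its Smith normal form has invariant factors (1,1,1,1,1,1).

The boundary map ∂_3: C_3 → C_2 sends each 3-simplex σ to the alternating sum Σ_i (−1)^i (σ with its i-th vertex removed). For instance
  ∂[0,2,3,4] = [2,3,4] − [0,3,4] + [0,2,4] − [0,2,3],
  ∂[0,1,2,3] = [1,2,3] − [0,2,3] + [0,1,3] − [0,1,2].
As a 10×5 matrix over Z this has rank 4, with invariant factors (1,1,1,1).

Reading off H_k = ker ∂_k / im ∂_{k+1}:

  H_0: rank C_0 − rank ∂_1 = 5 − 4 = 1, and the invariant factors of ∂_1 are all 1, so H_0 = Z.
  H_1: rank ker ∂_1 − rank ∂_2 = (10 − 4) − 6 = 0, and the invariant factors of ∂_2 are all 1, so H_1 = 0.
  H_2: rank ker ∂_2 − rank ∂_3 = (10 − 6) − 4 = 0, and the invariant factors of ∂_3 are all 1, so H_2 = 0.
  H_3: rank ker ∂_3 − rank ∂_4 = (5 − 4) − 0 = 1, and there is no ∂_4, so H_3 = Z.

As a check, the Euler characteristic is 5 − 10 + 10 − 5 = 0, which agrees with 1 − 0 + 0 − 1 = 0.
(K is a triangulation of the 3-sphere S^3.)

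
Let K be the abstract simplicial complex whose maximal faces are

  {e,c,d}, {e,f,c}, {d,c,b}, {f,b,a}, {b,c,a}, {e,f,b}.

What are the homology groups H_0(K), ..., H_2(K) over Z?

H_0 = Z,  H_1 = Z,  H_2 = 0.

We work with the vertex ordering a < b < c < d < e < f. The simplices of K, each written with vertices in increasing order, are:

  0-simplices (6): a, b, c, d, e, f
  1-simplices (12): ab, ac, af, bc, bd, be, bf, cd, ce, cf, de, ef
  2-simplices (6): abc, abf, bcd, bef, cde, cef

so the chain groups are C_0 ≅ Z^6, C_1 ≅ Z^12, C_2 ≅ Z^6.

Boundary ∂_1: C_1 → C_0 is given by ∂[p,q] = [q] − [p]. For instance
  ∂bd = d − b.
The 6×12 boundary matrix has rank 5 and Smith normal form diag(1,1,1,1,1).

∂_2: C_2 → C_1 acts by ∂[p,q,r] = [q,r] − [p,r] + [p,q]. For instance
  ∂abf = bf − af + ab,
  ∂bef = ef − bf + be.
The resulting 12×6 matrix has rank 6, and its Smith normal form has invariant factors (1,1,1,1,1,1).

Now H_k = ker ∂_k / im ∂_{k+1}, so:

  H_0: rank C_0 − rank ∂_1 = 6 − 5 = 1, and the invariant factors of ∂_1 are all 1, so H_0 ≅ Z.
  H_1: rank ker ∂_1 − rank ∂_2 = (12 − 5) − 6 = 1, and the invariant factors of ∂_2 are all 1, so H_1 ≅ Z.
  H_2: rank ker ∂_2 − rank ∂_3 = (6 − 6) − 0 = 0, and there is no ∂_3, so H_2 ≅ 0.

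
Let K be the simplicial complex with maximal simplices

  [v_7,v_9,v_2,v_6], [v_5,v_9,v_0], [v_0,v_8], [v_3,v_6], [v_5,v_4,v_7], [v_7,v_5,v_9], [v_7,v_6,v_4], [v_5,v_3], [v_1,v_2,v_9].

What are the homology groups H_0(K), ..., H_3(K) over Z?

H_0 ≅ Z,  H_1 ≅ Z,  H_2 = 0,  H_3 = 0.

Take the total order v_0 < v_1 < v_2 < v_3 < v_4 < v_5 < v_6 < v_7 < v_8 < v_9 on the vertex set. Then K (dimension 3) consists of the simplices:

  0-simplices (10): [v_0], [v_1], [v_2], [v_3], [v_4], [v_5], [v_6], [v_7], [v_8], [v_9]
  1-simplices (18): (18 of them)
  2-simplices (9): [v_0,v_5,v_9], [v_1,v_2,v_9], [v_2,v_6,v_7], [v_2,v_6,v_9], [v_2,v_7,v_9], [v_4,v_5,v_7], [v_4,v_6,v_7], [v_5,v_7,v_9], [v_6,v_7,v_9]
  3-simplices (1): [v_2,v_6,v_7,v_9]

Hence C_0 ≅ Z^10, C_1 ≅ Z^18, C_2 ≅ Z^9, C_3 ≅ Z^1.

∂_1: C_1 → C_0 sends each edge [p,q] (with p < q) to q − p. For instance
  ∂[v_0,v_8] = [v_8] − [v_0].
The resulting 10×18 matrix has rank 9, and its Smith normal form has invariant factors (1,1,1,1,1,1,1,1,1).

Boundary ∂_2: C_2 → C_1 maps a triangle to the signed sum of its edges. For instance
  ∂[v_1,v_2,v_9] = [v_2,v_9] − [v_1,v_9] + [v_1,v_2],
  ∂[v_2,v_6,v_7] = [v_6,v_7] − [v_2,v_7] + [v_2,v_6].
The 18×9 boundary matrix has rank 8 and Smith normal form diag(1,1,1,1,1,1,1,1).

Boundary ∂_3: C_3 → C_2 sends each 3-simplex σ to the alternating sum Σ_i (−1)^i (σ with its i-th vertex removed). For instance
  ∂[v_2,v_6,v_7,v_9] = [v_6,v_7,v_9] − [v_2,v_7,v_9] + [v_2,v_6,v_9] − [v_2,v_6,v_7].
The resulting 9×1 matrix has rank 1, and its Smith normal form has invariant factors (1).

Now H_k = ker ∂_k / im ∂_{k+1}, so:

  H_0: rank C_0 − rank ∂_1 = 10 − 9 = 1, and the invariant factors of ∂_1 are all 1, so H_0 = Z.
  H_1: rank ker ∂_1 − rank ∂_2 = (18 − 9) − 8 = 1, and the invariant factors of ∂_2 are all 1, so H_1 = Z.
  H_2: rank ker ∂_2 − rank ∂_3 = (9 − 8) − 1 = 0, and the invariant factors of ∂_3 are all 1, so H_2 = 0.
  H_3: rank ker ∂_3 − rank ∂_4 = (1 − 1) − 0 = 0, and there is no ∂_4, so H_3 = 0.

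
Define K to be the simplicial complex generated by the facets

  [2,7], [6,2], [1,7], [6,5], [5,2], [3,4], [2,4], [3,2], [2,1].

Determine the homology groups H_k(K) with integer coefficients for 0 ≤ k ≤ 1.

H_0 = Z,  H_1 = Z^3.

K has 7 vertices, 9 edges.
rank ∂_0 = 0, rank ∂_1 = 6 ⇒ b_0 = 7 − 0 − 6 = 1; all invariant factors of ∂_1 are 1 so no torsion. So H_0 = Z.
rank ∂_1 = 6, rank ∂_2 = 0 ⇒ b_1 = 9 − 6 − 0 = 3. So H_1 = Z^3.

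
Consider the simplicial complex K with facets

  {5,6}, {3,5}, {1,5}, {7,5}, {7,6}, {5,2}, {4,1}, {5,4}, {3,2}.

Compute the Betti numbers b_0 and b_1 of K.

b_0 = 1, b_1 = 3.

Fix the vertex order 1 < 2 < 3 < 4 < 5 < 6 < 7 and write every simplex with vertices in increasing order. Then dim K = 1 and the simplices of K are:

  0-simplices (7): [1], [2], [3], [4], [5], [6], [7]
  1-simplices (9): [1,4], [1,5], [2,3], [2,5], [3,5], [4,5], [5,6], [5,7], [6,7]

so the chain groups are C_0 ≅ Z^7, C_1 ≅ Z^9.

Boundary ∂_1: C_1 → C_0 maps an edge to its endpoints' difference, ∂[p,q] = q − p. For instance
  ∂[5,7] = [7] − [5].
As a 7×9 matrix over Z this has rank 6, with invariant factors (1,1,1,1,1,1).

From H_k ≅ ker(∂_k) / im(∂_{k+1}) we obtain:

  H_0: rank C_0 − rank ∂_1 = 7 − 6 = 1, and the invariant factors of ∂_1 are all 1, so H_0 = Z.
  H_1: rank ker ∂_1 − rank ∂_2 = (9 − 6) − 0 = 3, and there is no ∂_2, so H_1 = Z^3.

Hence the Betti numbers are b_0 = 1, b_1 = 3.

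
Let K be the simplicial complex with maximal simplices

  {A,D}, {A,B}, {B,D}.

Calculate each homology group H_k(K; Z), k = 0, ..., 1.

K has 3 vertices, 3 edges.
rank ∂_0 = 0, rank ∂_1 = 2 ⇒ b_0 = 3 − 0 − 2 = 1; all invariant factors of ∂_1 are 1 so no torsion. So H_0 ≅ Z.
rank ∂_1 = 2, rank ∂_2 = 0 ⇒ b_1 = 3 − 2 − 0 = 1. So H_1 ≅ Z.

H_0 = Z,  H_1 = Z.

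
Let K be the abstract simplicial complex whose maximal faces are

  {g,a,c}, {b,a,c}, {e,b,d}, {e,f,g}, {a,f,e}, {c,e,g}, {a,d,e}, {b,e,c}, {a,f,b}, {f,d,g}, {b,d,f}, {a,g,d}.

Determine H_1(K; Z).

Order the vertices as a < b < c < d < e < f < g. Listing each simplex with vertices in this order, K has dimension 2 with simplices:

  0-simplices (7): a, b, c, d, e, f, g
  1-simplices (18): ab, ac, ad, ae, af, ag, bc, bd, be, bf, ce, cg, de, df, dg, ef, eg, fg
  2-simplices (12): abc, abf, acg, ade, adg, aef, bce, bde, bdf, ceg, dfg, efg

Hence C_0 ≅ Z^7, C_1 ≅ Z^18, C_2 ≅ Z^12.

Boundary ∂_1: C_1 → C_0 maps an edge to its endpoints' difference, ∂[p,q] = q − p.
The 7×18 boundary matrix has rank 6 and Smith normal form diag(1,1,1,1,1,1).

The boundary map ∂_2: C_2 → C_1 sends each 2-simplex [p,q,r] to [q,r] − [p,r] + [p,q]. For instance
  ∂ade = de − ae + ad,
  ∂bce = ce − be + bc.
The resulting 18×12 matrix has rank 12, and its Smith normal form has invariant factors (1,1,1,1,1,1,1,1,1,1,1,2).

Computing H_k = (kernel of ∂_k) / (image of ∂_{k+1}):

  H_1: rank ker ∂_1 − rank ∂_2 = (18 − 6) − 12 = 0, and ∂_2 has invariant factor 2 > 1, so H_1 = Z/2.

H_1 = Z/2.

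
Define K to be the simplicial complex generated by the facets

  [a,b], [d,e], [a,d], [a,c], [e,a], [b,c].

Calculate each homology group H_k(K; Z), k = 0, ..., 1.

Take the total order a < b < c < d < e on the vertex set. Then K (dimension 1) consists of the simplices:

  0-simplices (5): a, b, c, d, e
  1-simplices (6): ab, ac, ad, ae, bc, de

giving chain groups C_0 ≅ Z^5, C_1 ≅ Z^6.

Boundary ∂_1: C_1 → C_0 maps an edge to its endpoints' difference, ∂[p,q] = q − p. For instance
  ∂ad = d − a.
The resulting 5×6 matrix has rank 4, and its Smith normal form has invariant factors (1,1,1,1).

Now H_k = ker ∂_k / im ∂_{k+1}, so:

  H_0: rank C_0 − rank ∂_1 = 5 − 4 = 1, and the invariant factors of ∂_1 are all 1, so H_0 ≅ Z.
  H_1: rank ker ∂_1 − rank ∂_2 = (6 − 4) − 0 = 2, and there is no ∂_2, so H_1 ≅ Z^2.

H_0 ≅ Z,  H_1 ≅ Z^2.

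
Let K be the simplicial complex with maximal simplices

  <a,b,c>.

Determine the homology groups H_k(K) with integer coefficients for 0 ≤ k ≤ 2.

Take the total order a < b < c on the vertex set. Then K (dimension 2) consists of the simplices:

  0-simplices (3): a, b, c
  1-simplices (3): ab, ac, bc
  2-simplices (1): abc

so the chain groups are C_0 ≅ Z^3, C_1 ≅ Z^3, C_2 ≅ Z^1.

The boundary map ∂_1: C_1 → C_0 sends each edge [p,q] (with p < q) to q − p.
The 3×3 boundary matrix has rank 2 and Smith normal form diag(1,1).

Boundary ∂_2: C_2 → C_1 maps a triangle to the signed sum of its edges. For instance
  ∂abc = bc − ac + ab.
The 3×1 boundary matrix has rank 1 and Smith normal form diag(1).

Reading off H_k = ker ∂_k / im ∂_{k+1}:

  H_0: rank C_0 − rank ∂_1 = 3 − 2 = 1, and the invariant factors of ∂_1 are all 1, so H_0 ≅ Z.
  H_1: rank ker ∂_1 − rank ∂_2 = (3 − 2) − 1 = 0, and the invariant factors of ∂_2 are all 1, so H_1 ≅ 0.
  H_2: rank ker ∂_2 − rank ∂_3 = (1 − 1) − 0 = 0, and there is no ∂_3, so H_2 ≅ 0.

(K is a triangulation of the 2-simplex.)

H_0 = Z,  H_1 = 0,  H_2 = 0.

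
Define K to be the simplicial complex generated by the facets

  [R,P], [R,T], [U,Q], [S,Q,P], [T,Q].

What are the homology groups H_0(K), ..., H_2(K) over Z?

We work with the vertex ordering P < Q < R < S < T < U. The simplices of K, each written with vertices in increasing order, are:

  0-simplices (6): P, Q, R, S, T, U
  1-simplices (7): PQ, PR, PS, QS, QT, QU, RT
  2-simplices (1): PQS

so the chain groups are C_0 ≅ Z^6, C_1 ≅ Z^7, C_2 ≅ Z^1.

∂_1: C_1 → C_0 is given by ∂[p,q] = [q] − [p]. For instance
  ∂QT = T − Q.
This gives a 6×7 integer matrix of rank 5; reducing to Smith normal form yields diagonal entries (1,1,1,1,1).

∂_2: C_2 → C_1 maps a triangle to the signed sum of its edges. For instance
  ∂PQS = QS − PS + PQ.
The 7×1 boundary matrix has rank 1 and Smith normal form diag(1).

Reading off H_k = ker ∂_k / im ∂_{k+1}:

  H_0: rank C_0 − rank ∂_1 = 6 − 5 = 1, and the invariant factors of ∂_1 are all 1, so H_0 = Z.
  H_1: rank ker ∂_1 − rank ∂_2 = (7 − 5) − 1 = 1, and the invariant factors of ∂_2 are all 1, so H_1 = Z.
  H_2: rank ker ∂_2 − rank ∂_3 = (1 − 1) − 0 = 0, and there is no ∂_3, so H_2 = 0.

H_0 ≅ Z,  H_1 ≅ Z,  H_2 = 0.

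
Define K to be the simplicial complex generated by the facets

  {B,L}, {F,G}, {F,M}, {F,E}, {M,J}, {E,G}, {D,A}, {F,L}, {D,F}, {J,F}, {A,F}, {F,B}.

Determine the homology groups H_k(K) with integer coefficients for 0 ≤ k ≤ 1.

H_0 = Z,  H_1 = Z^4.

We work with the vertex ordering A < B < D < E < F < G < J < L < M. The simplices of K, each written with vertices in increasing order, are:

  0-simplices (9): A, B, D, E, F, G, J, L, M
  1-simplices (12): AD, AF, BF, BL, DF, EF, EG, FG, FJ, FL, FM, JM

Hence C_0 ≅ Z^9, C_1 ≅ Z^12.

∂_1: C_1 → C_0 sends each edge [p,q] (with p < q) to q − p.
This gives a 9×12 integer matrix of rank 8; reducing to Smith normal form yields diagonal entries (1,1,1,1,1,1,1,1).

Reading off H_k = ker ∂_k / im ∂_{k+1}:

  H_0: rank C_0 − rank ∂_1 = 9 − 8 = 1, and the invariant factors of ∂_1 are all 1, so H_0 = Z.
  H_1: rank ker ∂_1 − rank ∂_2 = (12 − 8) − 0 = 4, and there is no ∂_2, so H_1 = Z^4.

As a check, the Euler characteristic is 9 − 12 = -3, which agrees with 1 − 4 = -3.
(K is a triangulation of a wedge of 4 circles.)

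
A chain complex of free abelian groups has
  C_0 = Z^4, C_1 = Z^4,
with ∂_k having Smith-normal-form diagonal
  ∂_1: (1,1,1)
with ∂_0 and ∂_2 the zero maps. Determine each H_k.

H_0: b_0 = 4 − 0 − 3 = 1; torsion from ∂_1 factors > 1: none. So H_0 = Z.
H_1: b_1 = 4 − 3 − 0 = 1; torsion from ∂_2 factors > 1: none. So H_1 = Z.

H_0 = Z,  H_1 = Z.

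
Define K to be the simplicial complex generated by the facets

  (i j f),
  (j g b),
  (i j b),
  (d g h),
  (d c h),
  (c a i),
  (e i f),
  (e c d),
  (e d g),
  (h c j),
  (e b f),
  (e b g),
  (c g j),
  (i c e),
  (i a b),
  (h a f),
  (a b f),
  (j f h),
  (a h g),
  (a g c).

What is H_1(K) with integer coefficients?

Take the total order a < b < c < d < e < f < g < h < i < j on the vertex set. Then K (dimension 2) consists of the simplices:

  0-simplices (10): a, b, c, d, e, f, g, h, i, j
  1-simplices (30): ab, ac, af, ag, ah, ai, be, bf, bg, bi, bj, cd, ce, cg, ch, ci, cj, de, dg, dh, ef, eg, ei, fh, fi, fj, gh, gj, hj, ij
  2-simplices (20): abf, abi, acg, aci, afh, agh, bef, beg, bgj, bij, cde, cdh, cei, cgj, chj, deg, dgh, efi, fhj, fij

Hence C_0 ≅ Z^10, C_1 ≅ Z^30, C_2 ≅ Z^20.

Boundary ∂_1: C_1 → C_0 maps an edge to its endpoints' difference, ∂[p,q] = q − p.
The 10×30 boundary matrix has rank 9 and Smith normal form diag(1,1,1,1,1,1,1,1,1).

Boundary ∂_2: C_2 → C_1 maps a triangle to the signed sum of its edges. For instance
  ∂bgj = gj − bj + bg,
  ∂deg = eg − dg + de.
The 30×20 boundary matrix has rank 20 and Smith normal form diag(1,1,1,1,1,1,1,1,1,1,1,1,1,1,1,1,1,1,1,2).

From H_k ≅ ker(∂_k) / im(∂_{k+1}) we obtain:

  H_1: rank ker ∂_1 − rank ∂_2 = (30 − 9) − 20 = 1, and ∂_2 has invariant factor 2 > 1, so H_1 ≅ Z ⊕ Z/2Z.

H_1 = Z ⊕ Z/2Z.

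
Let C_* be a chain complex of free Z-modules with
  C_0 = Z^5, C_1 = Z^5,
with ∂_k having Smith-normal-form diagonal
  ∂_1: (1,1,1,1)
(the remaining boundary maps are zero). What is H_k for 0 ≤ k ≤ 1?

H_0: b_0 = 5 − 0 − 4 = 1; torsion from ∂_1 factors > 1: none. So H_0 ≅ Z.
H_1: b_1 = 5 − 4 − 0 = 1; torsion from ∂_2 factors > 1: none. So H_1 ≅ Z.

H_0 ≅ Z,  H_1 ≅ Z.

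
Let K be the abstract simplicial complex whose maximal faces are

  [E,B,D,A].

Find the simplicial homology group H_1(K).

H_1 = 0.

Take the total order A < B < D < E on the vertex set. Then K (dimension 3) consists of the simplices:

  0-simplices (4): A, B, D, E
  1-simplices (6): AB, AD, AE, BD, BE, DE
  2-simplices (4): ABD, ABE, ADE, BDE
  3-simplices (1): ABDE

giving chain groups C_0 ≅ Z^4, C_1 ≅ Z^6, C_2 ≅ Z^4, C_3 ≅ Z^1.

The boundary map ∂_1: C_1 → C_0 is given by ∂[p,q] = [q] − [p]. For instance
  ∂AE = E − A.
This gives a 4×6 integer matrix of rank 3; reducing to Smith normal form yields diagonal entries (1,1,1).

∂_2: C_2 → C_1 acts by ∂[p,q,r] = [q,r] − [p,r] + [p,q]. For instance
  ∂ABE = BE − AE + AB,
  ∂ABD = BD − AD + AB.
As a 6×4 matrix over Z this has rank 3, with invariant factors (1,1,1).

∂_3: C_3 → C_2 sends each 3-simplex σ to the alternating sum Σ_i (−1)^i (σ with its i-th vertex removed). For instance
  ∂ABDE = BDE − ADE + ABE − ABD.
As a 4×1 matrix over Z this has rank 1, with invariant factors (1).

Reading off H_k = ker ∂_k / im ∂_{k+1}:

  H_1: rank ker ∂_1 − rank ∂_2 = (6 − 3) − 3 = 0, and the invariant factors of ∂_2 are all 1, so H_1 = 0.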